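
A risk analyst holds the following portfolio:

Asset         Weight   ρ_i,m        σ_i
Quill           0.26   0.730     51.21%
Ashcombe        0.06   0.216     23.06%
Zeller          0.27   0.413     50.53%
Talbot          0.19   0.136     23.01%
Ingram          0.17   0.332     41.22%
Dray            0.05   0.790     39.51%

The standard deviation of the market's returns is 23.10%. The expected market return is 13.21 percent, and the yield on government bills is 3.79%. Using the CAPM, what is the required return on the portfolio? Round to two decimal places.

12.00%

β_Quill = 0.730 × 51.21% / 23.10% = 1.6183
β_Ashcombe = 0.216 × 23.06% / 23.10% = 0.2156
β_Zeller = 0.413 × 50.53% / 23.10% = 0.9034
β_Talbot = 0.136 × 23.01% / 23.10% = 0.1355
β_Ingram = 0.332 × 41.22% / 23.10% = 0.5924
β_Dray = 0.790 × 39.51% / 23.10% = 1.3512
β_P = Σ w_i β_i = 0.26×1.6183 + 0.06×0.2156 + 0.27×0.9034 + 0.19×0.1355 + 0.17×0.5924 + 0.05×1.3512 = 0.8716
MRP = 13.21% − 3.79% = 9.42%
E(R_P) = R_f + β_P × MRP = 3.79% + 0.8716 × 9.42% = 12.00%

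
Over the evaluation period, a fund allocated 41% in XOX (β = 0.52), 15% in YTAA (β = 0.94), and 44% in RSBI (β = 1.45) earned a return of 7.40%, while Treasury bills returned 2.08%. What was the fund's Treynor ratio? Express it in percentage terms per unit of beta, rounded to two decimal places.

5.36%

β_P = 0.41×0.52 + 0.15×0.94 + 0.44×1.45 = 0.9922
Treynor = (R_P − R_f) / β_P = (7.40% − 2.08%) / 0.9922 = 5.32% / 0.9922 = 5.36%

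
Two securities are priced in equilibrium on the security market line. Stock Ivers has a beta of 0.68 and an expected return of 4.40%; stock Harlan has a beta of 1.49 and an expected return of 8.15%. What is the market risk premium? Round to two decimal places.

Both satisfy E(R) = R_f + β·MRP, so the slope of the SML is
MRP = (8.15% − 4.40%) / (1.49 − 0.68) = 3.75% / 0.81 = 4.6296%

4.63%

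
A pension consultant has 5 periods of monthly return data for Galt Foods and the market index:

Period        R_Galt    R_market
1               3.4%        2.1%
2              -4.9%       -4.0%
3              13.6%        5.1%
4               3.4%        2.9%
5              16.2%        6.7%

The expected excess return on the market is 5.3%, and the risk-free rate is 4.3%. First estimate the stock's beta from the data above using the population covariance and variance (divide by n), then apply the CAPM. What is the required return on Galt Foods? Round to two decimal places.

Mean R_i = (3.4 − 4.9 + 13.6 + 3.4 + 16.2) / 5 = 6.3400%
Mean R_m = (2.1 − 4.0 + 5.1 + 2.9 + 6.7) / 5 = 2.5600%
Σ(R_i − R̄_i)(R_m − R̄_m) = 133.3480  ⇒  Cov = 133.3480 / 5 = 26.6696
Σ(R_m − R̄_m)² = 66.9520  ⇒  Var(R_m) = 66.9520 / 5 = 13.3904
β = Cov / Var(R_m) = 26.6696 / 13.3904 = 1.9917
E(R) = R_f + β × MRP = 4.3% + 1.9917 × 5.3% = 14.86%

14.86%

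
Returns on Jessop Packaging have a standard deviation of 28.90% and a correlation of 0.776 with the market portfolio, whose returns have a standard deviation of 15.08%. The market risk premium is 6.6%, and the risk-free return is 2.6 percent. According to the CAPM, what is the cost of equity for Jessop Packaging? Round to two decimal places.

12.42%

β = ρ × σ_i / σ_m = 0.776 × 28.90% / 15.08% = 1.4872
E(R) = 2.6% + 1.4872 × 6.6% = 12.42%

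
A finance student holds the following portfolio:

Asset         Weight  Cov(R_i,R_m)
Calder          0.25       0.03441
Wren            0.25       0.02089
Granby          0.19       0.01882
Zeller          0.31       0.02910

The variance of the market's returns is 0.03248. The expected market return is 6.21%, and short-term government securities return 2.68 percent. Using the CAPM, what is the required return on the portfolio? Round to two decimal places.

β_Calder = 0.03441 / 0.03248 = 1.0594
β_Wren = 0.02089 / 0.03248 = 0.6432
β_Granby = 0.01882 / 0.03248 = 0.5794
β_Zeller = 0.02910 / 0.03248 = 0.8959
β_P = Σ w_i β_i = 0.25×1.0594 + 0.25×0.6432 + 0.19×0.5794 + 0.31×0.8959 = 0.8135
MRP = 6.21% − 2.68% = 3.53%
E(R_P) = R_f + β_P × MRP = 2.68% + 0.8135 × 3.53% = 5.55%

5.55%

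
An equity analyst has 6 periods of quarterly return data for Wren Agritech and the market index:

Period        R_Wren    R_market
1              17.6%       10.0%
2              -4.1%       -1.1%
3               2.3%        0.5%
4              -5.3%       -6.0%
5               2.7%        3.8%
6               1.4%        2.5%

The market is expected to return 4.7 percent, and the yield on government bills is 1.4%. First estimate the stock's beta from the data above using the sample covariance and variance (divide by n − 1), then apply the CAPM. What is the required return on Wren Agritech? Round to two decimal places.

6.12%

Mean R_i = (17.6 − 4.1 + 2.3 − 5.3 + 2.7 + 1.4) / 6 = 2.4333%
Mean R_m = (10.0 − 1.1 + 0.5 − 6.0 + 3.8 + 2.5) / 6 = 1.6167%
Σ(R_i − R̄_i)(R_m − R̄_m) = 203.6167  ⇒  Cov = 203.6167 / 5 = 40.7233
Σ(R_m − R̄_m)² = 142.4683  ⇒  Var(R_m) = 142.4683 / 5 = 28.4937
β = Cov / Var(R_m) = 40.7233 / 28.4937 = 1.4292
MRP = 4.7% − 1.4% = 3.30%
E(R) = R_f + β × MRP = 1.4% + 1.4292 × 3.3% = 6.12%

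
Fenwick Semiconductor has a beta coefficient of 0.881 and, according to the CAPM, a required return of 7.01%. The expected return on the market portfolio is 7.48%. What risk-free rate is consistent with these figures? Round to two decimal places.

E(R) = R_f + β(E(R_m) − R_f) = R_f(1 − β) + β·E(R_m)
7.01% = R_f × (1 − 0.881) + 0.881 × 7.48%
7.01% = R_f × 0.119 + 6.58988%
R_f = (7.01% − 6.58988%) / 0.119 = 3.53%

3.53%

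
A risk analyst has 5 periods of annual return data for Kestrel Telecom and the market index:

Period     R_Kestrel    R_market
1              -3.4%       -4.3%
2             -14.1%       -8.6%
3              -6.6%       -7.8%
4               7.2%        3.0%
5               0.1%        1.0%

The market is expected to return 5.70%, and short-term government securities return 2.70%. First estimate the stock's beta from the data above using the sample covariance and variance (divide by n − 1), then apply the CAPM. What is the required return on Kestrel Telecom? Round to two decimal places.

6.97%

Mean R_i = (-3.4 − 14.1 − 6.6 + 7.2 + 0.1) / 5 = -3.3600%
Mean R_m = (-4.3 − 8.6 − 7.8 + 3.0 + 1.0) / 5 = -3.3400%
Σ(R_i − R̄_i)(R_m − R̄_m) = 152.9480  ⇒  Cov = 152.9480 / 4 = 38.2370
Σ(R_m − R̄_m)² = 107.5120  ⇒  Var(R_m) = 107.5120 / 4 = 26.8780
β = Cov / Var(R_m) = 38.2370 / 26.8780 = 1.4226
MRP = 5.70% − 2.70% = 3.00%
E(R) = R_f + β × MRP = 2.70% + 1.4226 × 3.00% = 6.97%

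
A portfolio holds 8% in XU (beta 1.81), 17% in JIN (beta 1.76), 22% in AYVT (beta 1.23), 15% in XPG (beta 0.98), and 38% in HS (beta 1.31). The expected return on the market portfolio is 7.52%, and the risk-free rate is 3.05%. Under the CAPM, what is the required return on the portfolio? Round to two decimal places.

β_P = Σ w_i β_i = 0.08×1.81 + 0.17×1.76 + 0.22×1.23 + 0.15×0.98 + 0.38×1.31 = 1.3594
MRP = 7.52% − 3.05% = 4.47%
E(R_P) = R_f + β_P × MRP = 3.05% + 1.3594 × 4.47% = 9.13%

9.13%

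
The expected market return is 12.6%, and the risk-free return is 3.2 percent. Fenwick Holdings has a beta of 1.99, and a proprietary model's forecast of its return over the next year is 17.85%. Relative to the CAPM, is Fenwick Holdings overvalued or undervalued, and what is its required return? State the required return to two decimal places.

MRP = 12.6% − 3.2% = 9.40%
Required return = R_f + β·MRP = 3.2% + 1.99 × 9.4% = 21.91%
Forecast 17.85% < required 21.91% → the stock plots below the SML → overvalued.

Overvalued; required return 21.91%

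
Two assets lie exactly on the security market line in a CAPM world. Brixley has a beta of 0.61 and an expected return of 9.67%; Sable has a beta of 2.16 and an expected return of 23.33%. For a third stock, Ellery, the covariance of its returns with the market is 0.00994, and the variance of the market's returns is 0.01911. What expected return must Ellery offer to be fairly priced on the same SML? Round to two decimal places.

MRP = (23.33% − 9.67%) / (2.16 − 0.61) = 8.8129%
R_f = 9.67% − 0.61 × 8.8129% = 4.2941%
β_Ellery = Cov / Var(R_m) = 0.00994 / 0.01911 = 0.5201
E(R_Ellery) = R_f + β × MRP = 4.2941% + 0.5201 × 8.8129% = 8.88%

8.88%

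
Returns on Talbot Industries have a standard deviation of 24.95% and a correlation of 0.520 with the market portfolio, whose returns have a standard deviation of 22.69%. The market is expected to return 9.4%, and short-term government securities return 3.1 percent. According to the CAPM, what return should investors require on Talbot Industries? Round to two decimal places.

β = ρ × σ_i / σ_m = 0.520 × 24.95% / 22.69% = 0.5718
MRP = 9.4% − 3.1% = 6.30%
E(R) = 3.1% + 0.5718 × 6.3% = 6.70%

6.70%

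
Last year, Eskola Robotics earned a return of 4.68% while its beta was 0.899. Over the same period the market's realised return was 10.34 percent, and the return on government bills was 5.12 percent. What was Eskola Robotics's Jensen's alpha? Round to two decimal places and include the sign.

-5.13%

Market excess return = 10.34% − 5.12% = 5.22%
CAPM benchmark = R_f + β(R_m − R_f) = 5.12% + 0.899 × 5.22% = 9.81278%
α = actual − benchmark = 4.68% − 9.81278% = -5.13%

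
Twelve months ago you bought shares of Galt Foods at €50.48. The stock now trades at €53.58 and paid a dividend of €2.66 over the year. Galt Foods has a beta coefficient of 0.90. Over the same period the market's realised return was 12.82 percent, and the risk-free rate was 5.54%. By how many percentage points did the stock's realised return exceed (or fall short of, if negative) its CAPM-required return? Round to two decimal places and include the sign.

-0.68%

Realised HPR = (P1 + D1 − P0) / P0 = (53.58 + 2.66 − 50.48) / 50.48 = 5.76 / 50.48 = 11.4105%
MRP = 12.82% − 5.54% = 7.28%
CAPM required = R_f + β·MRP = 5.54% + 0.90 × 7.28% = 12.0920%
α = realised − required = 11.4105% − 12.0920% = -0.68%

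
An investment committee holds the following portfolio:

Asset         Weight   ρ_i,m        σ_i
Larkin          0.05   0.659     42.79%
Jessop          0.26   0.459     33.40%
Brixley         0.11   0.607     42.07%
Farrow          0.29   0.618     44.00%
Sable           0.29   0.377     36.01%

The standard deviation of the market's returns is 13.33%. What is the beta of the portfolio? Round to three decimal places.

β_Larkin = 0.659 × 42.79% / 13.33% = 2.1154
β_Jessop = 0.459 × 33.40% / 13.33% = 1.1501
β_Brixley = 0.607 × 42.07% / 13.33% = 1.9157
β_Farrow = 0.618 × 44.00% / 13.33% = 2.0399
β_Sable = 0.377 × 36.01% / 13.33% = 1.0184
β_P = Σ w_i β_i = 0.05×2.1154 + 0.26×1.1501 + 0.11×1.9157 + 0.29×2.0399 + 0.29×1.0184 = 1.5024

1.502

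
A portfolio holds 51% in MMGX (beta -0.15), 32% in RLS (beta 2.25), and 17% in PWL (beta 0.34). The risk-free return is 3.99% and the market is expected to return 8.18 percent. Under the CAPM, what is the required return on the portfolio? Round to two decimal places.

6.93%

β_P = Σ w_i β_i = 0.51×-0.15 + 0.32×2.25 + 0.17×0.34 = 0.7013
MRP = 8.18% − 3.99% = 4.19%
E(R_P) = R_f + β_P × MRP = 3.99% + 0.7013 × 4.19% = 6.93%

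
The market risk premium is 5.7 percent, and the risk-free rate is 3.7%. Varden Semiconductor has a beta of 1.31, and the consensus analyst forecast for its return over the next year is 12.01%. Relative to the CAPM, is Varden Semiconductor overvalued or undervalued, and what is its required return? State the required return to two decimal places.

Required return = R_f + β·MRP = 3.7% + 1.31 × 5.7% = 11.17%
Forecast 12.01% > required 11.17% → the stock plots above the SML → undervalued.

Undervalued; required return 11.17%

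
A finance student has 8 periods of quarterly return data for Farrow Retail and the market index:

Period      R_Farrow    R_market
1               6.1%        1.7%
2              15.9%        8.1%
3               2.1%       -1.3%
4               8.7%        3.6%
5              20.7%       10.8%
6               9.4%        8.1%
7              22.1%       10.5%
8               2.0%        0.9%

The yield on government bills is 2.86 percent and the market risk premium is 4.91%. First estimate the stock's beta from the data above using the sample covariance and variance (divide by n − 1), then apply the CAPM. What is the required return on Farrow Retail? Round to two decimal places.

Mean R_i = (6.1 + 15.9 + 2.1 + 8.7 + 20.7 + 9.4 + 22.1 + 2.0) / 8 = 10.8750%
Mean R_m = (1.7 + 8.1 − 1.3 + 3.6 + 10.8 + 8.1 + 10.5 + 0.9) / 8 = 5.3000%
Σ(R_i − R̄_i)(R_m − R̄_m) = 240.2000  ⇒  Cov = 240.2000 / 7 = 34.3143
Σ(R_m − R̄_m)² = 151.7400  ⇒  Var(R_m) = 151.7400 / 7 = 21.6771
β = Cov / Var(R_m) = 34.3143 / 21.6771 = 1.5830
E(R) = R_f + β × MRP = 2.86% + 1.5830 × 4.91% = 10.63%

10.63%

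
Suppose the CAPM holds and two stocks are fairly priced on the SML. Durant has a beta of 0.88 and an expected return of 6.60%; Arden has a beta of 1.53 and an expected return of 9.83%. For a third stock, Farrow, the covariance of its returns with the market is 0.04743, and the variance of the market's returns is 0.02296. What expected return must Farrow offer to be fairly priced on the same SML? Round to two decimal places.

MRP = (9.83% − 6.60%) / (1.53 − 0.88) = 4.9692%
R_f = 6.60% − 0.88 × 4.9692% = 2.2271%
β_Farrow = Cov / Var(R_m) = 0.04743 / 0.02296 = 2.0658
E(R_Farrow) = R_f + β × MRP = 2.2271% + 2.0658 × 4.9692% = 12.49%

12.49%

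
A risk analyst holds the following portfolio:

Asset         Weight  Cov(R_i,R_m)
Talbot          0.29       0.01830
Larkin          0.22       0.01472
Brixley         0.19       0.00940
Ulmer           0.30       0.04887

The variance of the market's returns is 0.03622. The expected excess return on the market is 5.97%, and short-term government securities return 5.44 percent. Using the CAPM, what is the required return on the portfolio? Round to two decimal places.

β_Talbot = 0.01830 / 0.03622 = 0.5052
β_Larkin = 0.01472 / 0.03622 = 0.4064
β_Brixley = 0.00940 / 0.03622 = 0.2595
β_Ulmer = 0.04887 / 0.03622 = 1.3493
β_P = Σ w_i β_i = 0.29×0.5052 + 0.22×0.4064 + 0.19×0.2595 + 0.30×1.3493 = 0.6900
E(R_P) = R_f + β_P × MRP = 5.44% + 0.6900 × 5.97% = 9.56%

9.56%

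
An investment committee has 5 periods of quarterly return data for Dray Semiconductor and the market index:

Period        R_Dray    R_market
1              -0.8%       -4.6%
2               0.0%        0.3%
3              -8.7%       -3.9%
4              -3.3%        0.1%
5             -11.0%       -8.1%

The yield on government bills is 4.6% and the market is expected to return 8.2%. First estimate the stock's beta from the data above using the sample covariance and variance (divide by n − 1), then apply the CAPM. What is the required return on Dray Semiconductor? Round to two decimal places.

8.18%

Mean R_i = (-0.8 + 0.0 − 8.7 − 3.3 − 11.0) / 5 = -4.7600%
Mean R_m = (-4.6 + 0.3 − 3.9 + 0.1 − 8.1) / 5 = -3.2400%
Σ(R_i − R̄_i)(R_m − R̄_m) = 49.2680  ⇒  Cov = 49.2680 / 4 = 12.3170
Σ(R_m − R̄_m)² = 49.5920  ⇒  Var(R_m) = 49.5920 / 4 = 12.3980
β = Cov / Var(R_m) = 12.3170 / 12.3980 = 0.9935
MRP = 8.2% − 4.6% = 3.60%
E(R) = R_f + β × MRP = 4.6% + 0.9935 × 3.6% = 8.18%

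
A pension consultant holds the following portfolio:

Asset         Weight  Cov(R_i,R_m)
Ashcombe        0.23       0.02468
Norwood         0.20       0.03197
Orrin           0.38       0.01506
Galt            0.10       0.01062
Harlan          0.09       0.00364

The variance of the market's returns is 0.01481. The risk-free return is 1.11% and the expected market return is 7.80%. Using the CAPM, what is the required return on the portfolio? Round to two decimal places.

9.78%

β_Ashcombe = 0.02468 / 0.01481 = 1.6664
β_Norwood = 0.03197 / 0.01481 = 2.1587
β_Orrin = 0.01506 / 0.01481 = 1.0169
β_Galt = 0.01062 / 0.01481 = 0.7171
β_Harlan = 0.00364 / 0.01481 = 0.2458
β_P = Σ w_i β_i = 0.23×1.6664 + 0.20×2.1587 + 0.38×1.0169 + 0.10×0.7171 + 0.09×0.2458 = 1.2953
MRP = 7.80% − 1.11% = 6.69%
E(R_P) = R_f + β_P × MRP = 1.11% + 1.2953 × 6.69% = 9.78%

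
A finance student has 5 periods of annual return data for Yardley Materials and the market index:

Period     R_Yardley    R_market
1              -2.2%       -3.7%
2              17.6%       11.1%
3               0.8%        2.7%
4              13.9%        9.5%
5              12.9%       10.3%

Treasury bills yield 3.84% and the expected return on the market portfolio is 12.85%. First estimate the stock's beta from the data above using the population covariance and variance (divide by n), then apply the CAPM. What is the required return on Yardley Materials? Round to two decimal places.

15.73%

Mean R_i = (-2.2 + 17.6 + 0.8 + 13.9 + 12.9) / 5 = 8.6000%
Mean R_m = (-3.7 + 11.1 + 2.7 + 9.5 + 10.3) / 5 = 5.9800%
Σ(R_i − R̄_i)(R_m − R̄_m) = 213.4400  ⇒  Cov = 213.4400 / 5 = 42.6880
Σ(R_m − R̄_m)² = 161.7280  ⇒  Var(R_m) = 161.7280 / 5 = 32.3456
β = Cov / Var(R_m) = 42.6880 / 32.3456 = 1.3197
MRP = 12.85% − 3.84% = 9.01%
E(R) = R_f + β × MRP = 3.84% + 1.3197 × 9.01% = 15.73%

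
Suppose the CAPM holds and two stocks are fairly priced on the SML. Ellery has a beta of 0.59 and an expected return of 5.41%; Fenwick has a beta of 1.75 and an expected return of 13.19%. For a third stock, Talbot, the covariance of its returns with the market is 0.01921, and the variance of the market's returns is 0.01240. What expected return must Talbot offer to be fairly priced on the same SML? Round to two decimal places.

11.84%

MRP = (13.19% − 5.41%) / (1.75 − 0.59) = 6.7069%
R_f = 5.41% − 0.59 × 6.7069% = 1.4529%
β_Talbot = Cov / Var(R_m) = 0.01921 / 0.01240 = 1.5492
E(R_Talbot) = R_f + β × MRP = 1.4529% + 1.5492 × 6.7069% = 11.84%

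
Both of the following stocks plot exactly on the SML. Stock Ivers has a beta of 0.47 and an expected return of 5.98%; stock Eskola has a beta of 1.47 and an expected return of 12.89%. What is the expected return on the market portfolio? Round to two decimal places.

Both satisfy E(R) = R_f + β·MRP, so the slope of the SML is
MRP = (12.89% − 5.98%) / (1.47 − 0.47) = 6.91% / 1.00 = 6.9100%
R_f = E(R_Ivers) − β_Ivers·MRP = 5.98% − 0.47 × 6.9100% = 2.7323%
E(R_m) = R_f + MRP = 2.7323% + 6.9100% = 9.64%

9.64%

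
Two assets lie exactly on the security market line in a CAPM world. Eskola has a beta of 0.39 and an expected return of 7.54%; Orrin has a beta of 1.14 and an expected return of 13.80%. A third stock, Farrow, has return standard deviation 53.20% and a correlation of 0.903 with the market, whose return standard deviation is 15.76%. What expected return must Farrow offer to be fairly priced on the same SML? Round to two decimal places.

MRP = (13.80% − 7.54%) / (1.14 − 0.39) = 8.3467%
R_f = 7.54% − 0.39 × 8.3467% = 4.2848%
β_Farrow = ρ·σ_i/σ_m = 0.903 × 53.20 / 15.76 = 3.0482
E(R_Farrow) = R_f + β × MRP = 4.2848% + 3.0482 × 8.3467% = 29.73%

29.73%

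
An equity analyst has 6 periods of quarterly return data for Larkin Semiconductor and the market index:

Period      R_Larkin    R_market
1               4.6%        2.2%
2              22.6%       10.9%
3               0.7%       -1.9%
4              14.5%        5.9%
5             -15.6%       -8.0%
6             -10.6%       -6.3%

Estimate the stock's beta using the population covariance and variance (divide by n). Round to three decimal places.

Mean R_i = (4.6 + 22.6 + 0.7 + 14.5 − 15.6 − 10.6) / 6 = 2.7000%
Mean R_m = (2.2 + 10.9 − 1.9 + 5.9 − 8.0 − 6.3) / 6 = 0.4667%
Σ(R_i − R̄_i)(R_m − R̄_m) = 524.7000  ⇒  Cov = 524.7000 / 6 = 87.4500
Σ(R_m − R̄_m)² = 264.4533  ⇒  Var(R_m) = 264.4533 / 6 = 44.0756
β = Cov / Var(R_m) = 87.4500 / 44.0756 = 1.9841

1.984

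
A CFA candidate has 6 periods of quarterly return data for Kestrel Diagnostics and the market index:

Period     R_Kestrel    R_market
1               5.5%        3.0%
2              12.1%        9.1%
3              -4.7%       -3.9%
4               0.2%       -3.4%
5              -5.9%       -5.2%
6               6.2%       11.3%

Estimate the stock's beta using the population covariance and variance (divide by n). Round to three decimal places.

0.870

Mean R_i = (5.5 + 12.1 − 4.7 + 0.2 − 5.9 + 6.2) / 6 = 2.2333%
Mean R_m = (3.0 + 9.1 − 3.9 − 3.4 − 5.2 + 11.3) / 6 = 1.8167%
Σ(R_i − R̄_i)(R_m − R̄_m) = 220.6567  ⇒  Cov = 220.6567 / 6 = 36.7761
Σ(R_m − R̄_m)² = 253.5083  ⇒  Var(R_m) = 253.5083 / 6 = 42.2514
β = Cov / Var(R_m) = 36.7761 / 42.2514 = 0.8704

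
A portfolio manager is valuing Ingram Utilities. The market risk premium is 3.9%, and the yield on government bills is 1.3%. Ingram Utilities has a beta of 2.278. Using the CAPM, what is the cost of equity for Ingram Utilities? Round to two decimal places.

E(R) = R_f + β × MRP = 1.3% + 2.278 × 3.9% = 10.18%

10.18%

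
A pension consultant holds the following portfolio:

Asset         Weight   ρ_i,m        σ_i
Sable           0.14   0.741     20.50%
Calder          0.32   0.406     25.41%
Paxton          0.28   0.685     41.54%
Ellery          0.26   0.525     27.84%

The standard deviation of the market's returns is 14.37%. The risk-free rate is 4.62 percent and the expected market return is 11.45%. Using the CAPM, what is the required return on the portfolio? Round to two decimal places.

β_Sable = 0.741 × 20.50% / 14.37% = 1.0571
β_Calder = 0.406 × 25.41% / 14.37% = 0.7179
β_Paxton = 0.685 × 41.54% / 14.37% = 1.9802
β_Ellery = 0.525 × 27.84% / 14.37% = 1.0171
β_P = Σ w_i β_i = 0.14×1.0571 + 0.32×0.7179 + 0.28×1.9802 + 0.26×1.0171 = 1.1966
MRP = 11.45% − 4.62% = 6.83%
E(R_P) = R_f + β_P × MRP = 4.62% + 1.1966 × 6.83% = 12.79%

12.79%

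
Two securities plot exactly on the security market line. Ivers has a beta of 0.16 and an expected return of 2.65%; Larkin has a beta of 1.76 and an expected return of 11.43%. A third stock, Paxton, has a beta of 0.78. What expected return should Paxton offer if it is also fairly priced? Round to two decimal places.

MRP (SML slope) = (11.43% − 2.65%) / (1.76 − 0.16) = 8.78% / 1.60 = 5.4875%
R_f (intercept) = 2.65% − 0.16 × 5.4875% = 1.7720%
E(R_Paxton) = R_f + β × MRP = 1.7720% + 0.78 × 5.4875% = 6.05%

6.05%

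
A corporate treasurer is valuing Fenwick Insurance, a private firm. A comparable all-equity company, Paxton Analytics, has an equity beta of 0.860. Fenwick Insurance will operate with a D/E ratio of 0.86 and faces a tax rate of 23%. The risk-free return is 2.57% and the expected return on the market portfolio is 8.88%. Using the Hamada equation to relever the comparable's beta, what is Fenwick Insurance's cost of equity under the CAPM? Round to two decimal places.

β_L = β_U × [1 + (1 − t)(D/E)] = 0.860 × [1 + (1 − 0.23) × 0.86]
    = 0.860 × [1 + 0.77 × 0.86] = 0.860 × 1.6622 = 1.4295
MRP = 8.88% − 2.57% = 6.31%
E(R) = R_f + β_L × MRP = 2.57% + 1.4295 × 6.31% = 11.59%

11.59%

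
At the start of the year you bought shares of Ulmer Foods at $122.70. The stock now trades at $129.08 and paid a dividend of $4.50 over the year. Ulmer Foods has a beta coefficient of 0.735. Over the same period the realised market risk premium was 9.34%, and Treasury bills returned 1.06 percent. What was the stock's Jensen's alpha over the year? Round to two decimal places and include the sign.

+0.94%

Realised HPR = (P1 + D1 − P0) / P0 = (129.08 + 4.50 − 122.70) / 122.70 = 10.88 / 122.70 = 8.8672%
CAPM required = R_f + β·MRP = 1.06% + 0.735 × 9.34% = 7.92490%
α = realised − required = 8.8672% − 7.92490% = +0.94%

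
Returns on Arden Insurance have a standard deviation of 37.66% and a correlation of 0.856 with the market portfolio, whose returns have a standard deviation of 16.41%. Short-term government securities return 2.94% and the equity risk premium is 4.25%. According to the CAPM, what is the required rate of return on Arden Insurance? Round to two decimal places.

11.29%

β = ρ × σ_i / σ_m = 0.856 × 37.66% / 16.41% = 1.9645
E(R) = 2.94% + 1.9645 × 4.25% = 11.29%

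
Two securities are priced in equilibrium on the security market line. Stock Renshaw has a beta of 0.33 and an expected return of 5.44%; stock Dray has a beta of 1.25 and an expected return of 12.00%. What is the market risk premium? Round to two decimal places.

Both satisfy E(R) = R_f + β·MRP, so the slope of the SML is
MRP = (12.00% − 5.44%) / (1.25 − 0.33) = 6.56% / 0.92 = 7.1304%

7.13%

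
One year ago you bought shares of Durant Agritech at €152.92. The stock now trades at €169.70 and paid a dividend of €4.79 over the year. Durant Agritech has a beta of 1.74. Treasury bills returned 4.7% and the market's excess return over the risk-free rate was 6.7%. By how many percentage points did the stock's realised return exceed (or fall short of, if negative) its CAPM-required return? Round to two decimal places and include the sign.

-2.25%

Realised HPR = (P1 + D1 − P0) / P0 = (169.70 + 4.79 − 152.92) / 152.92 = 21.57 / 152.92 = 14.1054%
CAPM required = R_f + β·MRP = 4.7% + 1.74 × 6.7% = 16.3580%
α = realised − required = 14.1054% − 16.3580% = -2.25%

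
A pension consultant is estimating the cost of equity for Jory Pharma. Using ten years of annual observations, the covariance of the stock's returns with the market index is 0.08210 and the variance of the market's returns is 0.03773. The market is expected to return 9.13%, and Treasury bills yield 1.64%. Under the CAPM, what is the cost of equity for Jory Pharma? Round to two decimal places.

17.94%

β = Cov(R_i, R_m) / Var(R_m) = 0.08210 / 0.03773 = 2.1760
MRP = 9.13% − 1.64% = 7.49%
E(R) = R_f + β × MRP = 1.64% + 2.1760 × 7.49% = 17.94%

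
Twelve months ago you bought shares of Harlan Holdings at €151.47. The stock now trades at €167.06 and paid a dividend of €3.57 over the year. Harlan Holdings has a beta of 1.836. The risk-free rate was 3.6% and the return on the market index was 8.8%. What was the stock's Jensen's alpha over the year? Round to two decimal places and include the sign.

-0.50%

Realised HPR = (P1 + D1 − P0) / P0 = (167.06 + 3.57 − 151.47) / 151.47 = 19.16 / 151.47 = 12.6494%
MRP = 8.8% − 3.6% = 5.20%
CAPM required = R_f + β·MRP = 3.6% + 1.836 × 5.2% = 13.1472%
α = realised − required = 12.6494% − 13.1472% = -0.50%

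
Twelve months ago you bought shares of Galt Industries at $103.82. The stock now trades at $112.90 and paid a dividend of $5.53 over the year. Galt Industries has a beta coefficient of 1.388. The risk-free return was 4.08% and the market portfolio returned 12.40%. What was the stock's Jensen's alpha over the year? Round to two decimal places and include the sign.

-1.56%

Realised HPR = (P1 + D1 − P0) / P0 = (112.90 + 5.53 − 103.82) / 103.82 = 14.61 / 103.82 = 14.0724%
MRP = 12.40% − 4.08% = 8.32%
CAPM required = R_f + β·MRP = 4.08% + 1.388 × 8.32% = 15.62816%
α = realised − required = 14.0724% − 15.62816% = -1.56%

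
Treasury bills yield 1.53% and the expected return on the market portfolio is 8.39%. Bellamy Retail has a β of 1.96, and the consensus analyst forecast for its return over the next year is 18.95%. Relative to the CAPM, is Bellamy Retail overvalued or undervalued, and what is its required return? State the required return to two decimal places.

Undervalued; required return 14.98%

MRP = 8.39% − 1.53% = 6.86%
Required return = R_f + β·MRP = 1.53% + 1.96 × 6.86% = 14.98%
Forecast 18.95% > required 14.98% → the stock plots above the SML → undervalued.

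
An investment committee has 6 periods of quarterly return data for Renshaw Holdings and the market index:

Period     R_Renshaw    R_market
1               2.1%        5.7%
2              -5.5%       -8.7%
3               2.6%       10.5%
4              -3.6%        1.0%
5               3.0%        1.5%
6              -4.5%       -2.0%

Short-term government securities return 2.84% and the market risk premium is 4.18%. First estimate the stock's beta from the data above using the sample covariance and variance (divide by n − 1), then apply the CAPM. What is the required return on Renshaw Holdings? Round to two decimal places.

4.88%

Mean R_i = (2.1 − 5.5 + 2.6 − 3.6 + 3.0 − 4.5) / 6 = -0.9833%
Mean R_m = (5.7 − 8.7 + 10.5 + 1.0 + 1.5 − 2.0) / 6 = 1.3333%
Σ(R_i − R̄_i)(R_m − R̄_m) = 104.8867  ⇒  Cov = 104.8867 / 5 = 20.9773
Σ(R_m − R̄_m)² = 215.0133  ⇒  Var(R_m) = 215.0133 / 5 = 43.0027
β = Cov / Var(R_m) = 20.9773 / 43.0027 = 0.4878
E(R) = R_f + β × MRP = 2.84% + 0.4878 × 4.18% = 4.88%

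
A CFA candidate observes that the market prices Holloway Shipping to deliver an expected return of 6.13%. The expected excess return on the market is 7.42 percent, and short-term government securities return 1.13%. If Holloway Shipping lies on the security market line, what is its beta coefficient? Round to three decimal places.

0.674

β = (E(R) − R_f) / MRP = (6.13% − 1.13%) / 7.42% = 5.00% / 7.42% = 0.674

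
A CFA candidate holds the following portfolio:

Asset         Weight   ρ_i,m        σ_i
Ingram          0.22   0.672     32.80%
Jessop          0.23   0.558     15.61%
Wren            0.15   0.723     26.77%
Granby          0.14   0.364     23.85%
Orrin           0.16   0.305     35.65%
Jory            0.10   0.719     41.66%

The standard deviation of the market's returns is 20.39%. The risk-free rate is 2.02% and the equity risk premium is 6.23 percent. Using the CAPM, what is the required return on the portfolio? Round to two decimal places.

6.82%

β_Ingram = 0.672 × 32.80% / 20.39% = 1.0810
β_Jessop = 0.558 × 15.61% / 20.39% = 0.4272
β_Wren = 0.723 × 26.77% / 20.39% = 0.9492
β_Granby = 0.364 × 23.85% / 20.39% = 0.4258
β_Orrin = 0.305 × 35.65% / 20.39% = 0.5333
β_Jory = 0.719 × 41.66% / 20.39% = 1.4690
β_P = Σ w_i β_i = 0.22×1.0810 + 0.23×0.4272 + 0.15×0.9492 + 0.14×0.4258 + 0.16×0.5333 + 0.10×1.4690 = 0.7703
E(R_P) = R_f + β_P × MRP = 2.02% + 0.7703 × 6.23% = 6.82%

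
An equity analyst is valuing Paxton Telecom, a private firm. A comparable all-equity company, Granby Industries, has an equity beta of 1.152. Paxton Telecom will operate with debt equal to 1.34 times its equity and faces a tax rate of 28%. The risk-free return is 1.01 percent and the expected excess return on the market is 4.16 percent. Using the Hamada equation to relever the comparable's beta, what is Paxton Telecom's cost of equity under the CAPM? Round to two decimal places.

β_L = β_U × [1 + (1 − t)(D/E)] = 1.152 × [1 + (1 − 0.28) × 1.34]
    = 1.152 × [1 + 0.72 × 1.34] = 1.152 × 1.9648 = 2.2634
E(R) = R_f + β_L × MRP = 1.01% + 2.2634 × 4.16% = 10.43%

10.43%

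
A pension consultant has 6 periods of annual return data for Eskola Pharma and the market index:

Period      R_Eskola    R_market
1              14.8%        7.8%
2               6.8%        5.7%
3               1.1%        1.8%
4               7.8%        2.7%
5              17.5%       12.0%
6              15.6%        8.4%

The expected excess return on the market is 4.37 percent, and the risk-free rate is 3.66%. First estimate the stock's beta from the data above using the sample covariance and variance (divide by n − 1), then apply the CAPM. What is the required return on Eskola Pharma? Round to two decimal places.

10.35%

Mean R_i = (14.8 + 6.8 + 1.1 + 7.8 + 17.5 + 15.6) / 6 = 10.6000%
Mean R_m = (7.8 + 5.7 + 1.8 + 2.7 + 12.0 + 8.4) / 6 = 6.4000%
Σ(R_i − R̄_i)(R_m − R̄_m) = 111.2400  ⇒  Cov = 111.2400 / 5 = 22.2480
Σ(R_m − R̄_m)² = 72.6600  ⇒  Var(R_m) = 72.6600 / 5 = 14.5320
β = Cov / Var(R_m) = 22.2480 / 14.5320 = 1.5310
E(R) = R_f + β × MRP = 3.66% + 1.5310 × 4.37% = 10.35%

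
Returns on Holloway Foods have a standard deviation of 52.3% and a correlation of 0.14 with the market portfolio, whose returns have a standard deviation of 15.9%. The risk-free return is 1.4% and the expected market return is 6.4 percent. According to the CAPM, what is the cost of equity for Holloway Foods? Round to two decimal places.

3.70%

β = ρ × σ_i / σ_m = 0.14 × 52.3% / 15.9% = 0.4605
MRP = 6.4% − 1.4% = 5.00%
E(R) = 1.4% + 0.4605 × 5.0% = 3.70%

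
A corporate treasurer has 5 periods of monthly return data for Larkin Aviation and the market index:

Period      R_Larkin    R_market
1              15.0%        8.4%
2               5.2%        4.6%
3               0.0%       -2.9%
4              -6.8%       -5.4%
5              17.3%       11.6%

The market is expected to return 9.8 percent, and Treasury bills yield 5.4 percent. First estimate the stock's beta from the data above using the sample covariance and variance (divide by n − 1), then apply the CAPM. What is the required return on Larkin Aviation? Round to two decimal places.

11.40%

Mean R_i = (15.0 + 5.2 + 0.0 − 6.8 + 17.3) / 5 = 6.1400%
Mean R_m = (8.4 + 4.6 − 2.9 − 5.4 + 11.6) / 5 = 3.2600%
Σ(R_i − R̄_i)(R_m − R̄_m) = 287.2380  ⇒  Cov = 287.2380 / 4 = 71.8095
Σ(R_m − R̄_m)² = 210.7120  ⇒  Var(R_m) = 210.7120 / 4 = 52.6780
β = Cov / Var(R_m) = 71.8095 / 52.6780 = 1.3632
MRP = 9.8% − 5.4% = 4.40%
E(R) = R_f + β × MRP = 5.4% + 1.3632 × 4.4% = 11.40%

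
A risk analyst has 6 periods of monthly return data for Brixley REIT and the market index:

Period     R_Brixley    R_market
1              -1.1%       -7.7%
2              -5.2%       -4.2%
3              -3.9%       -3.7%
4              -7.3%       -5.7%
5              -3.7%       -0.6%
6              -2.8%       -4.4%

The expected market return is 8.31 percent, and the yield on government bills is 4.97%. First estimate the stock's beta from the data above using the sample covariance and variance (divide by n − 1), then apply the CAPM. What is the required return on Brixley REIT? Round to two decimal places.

4.45%

Mean R_i = (-1.1 − 5.2 − 3.9 − 7.3 − 3.7 − 2.8) / 6 = -4.0000%
Mean R_m = (-7.7 − 4.2 − 3.7 − 5.7 − 0.6 − 4.4) / 6 = -4.3833%
Σ(R_i − R̄_i)(R_m − R̄_m) = -4.3100  ⇒  Cov = -4.3100 / 5 = -0.8620
Σ(R_m − R̄_m)² = 27.5483  ⇒  Var(R_m) = 27.5483 / 5 = 5.5097
β = Cov / Var(R_m) = -0.8620 / 5.5097 = -0.1565
MRP = 8.31% − 4.97% = 3.34%
E(R) = R_f + β × MRP = 4.97% + -0.1565 × 3.34% = 4.45%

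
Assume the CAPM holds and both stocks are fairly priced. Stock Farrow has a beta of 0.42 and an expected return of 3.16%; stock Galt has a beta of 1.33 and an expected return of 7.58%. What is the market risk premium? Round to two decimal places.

4.86%

Both satisfy E(R) = R_f + β·MRP, so the slope of the SML is
MRP = (7.58% − 3.16%) / (1.33 − 0.42) = 4.42% / 0.91 = 4.8571%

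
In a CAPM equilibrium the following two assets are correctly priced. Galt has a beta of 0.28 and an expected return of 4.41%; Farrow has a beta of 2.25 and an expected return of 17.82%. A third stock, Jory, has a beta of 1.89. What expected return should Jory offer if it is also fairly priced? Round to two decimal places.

15.37%

MRP (SML slope) = (17.82% − 4.41%) / (2.25 − 0.28) = 13.41% / 1.97 = 6.8071%
R_f (intercept) = 4.41% − 0.28 × 6.8071% = 2.5040%
E(R_Jory) = R_f + β × MRP = 2.5040% + 1.89 × 6.8071% = 15.37%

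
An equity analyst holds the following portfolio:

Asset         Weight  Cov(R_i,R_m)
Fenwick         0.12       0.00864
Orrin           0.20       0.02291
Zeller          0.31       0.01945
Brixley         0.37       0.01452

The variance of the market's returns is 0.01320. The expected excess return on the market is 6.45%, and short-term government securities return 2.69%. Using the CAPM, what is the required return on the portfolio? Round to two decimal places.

β_Fenwick = 0.00864 / 0.01320 = 0.6545
β_Orrin = 0.02291 / 0.01320 = 1.7356
β_Zeller = 0.01945 / 0.01320 = 1.4735
β_Brixley = 0.01452 / 0.01320 = 1.1000
β_P = Σ w_i β_i = 0.12×0.6545 + 0.20×1.7356 + 0.31×1.4735 + 0.37×1.1000 = 1.2894
E(R_P) = R_f + β_P × MRP = 2.69% + 1.2894 × 6.45% = 11.01%

11.01%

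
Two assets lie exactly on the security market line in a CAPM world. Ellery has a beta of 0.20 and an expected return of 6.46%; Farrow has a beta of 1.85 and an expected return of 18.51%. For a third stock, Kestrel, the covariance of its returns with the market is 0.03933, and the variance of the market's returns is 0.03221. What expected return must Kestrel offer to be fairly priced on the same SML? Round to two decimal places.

MRP = (18.51% − 6.46%) / (1.85 − 0.20) = 7.3030%
R_f = 6.46% − 0.20 × 7.3030% = 4.9994%
β_Kestrel = Cov / Var(R_m) = 0.03933 / 0.03221 = 1.2210
E(R_Kestrel) = R_f + β × MRP = 4.9994% + 1.2210 × 7.3030% = 13.92%

13.92%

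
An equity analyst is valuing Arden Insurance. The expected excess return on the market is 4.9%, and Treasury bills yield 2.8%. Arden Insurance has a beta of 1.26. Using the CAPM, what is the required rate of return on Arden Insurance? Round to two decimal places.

E(R) = R_f + β × MRP = 2.8% + 1.26 × 4.9% = 8.97%

8.97%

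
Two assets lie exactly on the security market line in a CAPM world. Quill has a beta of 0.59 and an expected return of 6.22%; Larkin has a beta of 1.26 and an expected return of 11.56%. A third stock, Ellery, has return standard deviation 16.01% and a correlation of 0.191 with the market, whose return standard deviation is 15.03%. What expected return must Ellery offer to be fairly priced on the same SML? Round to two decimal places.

MRP = (11.56% − 6.22%) / (1.26 − 0.59) = 7.9701%
R_f = 6.22% − 0.59 × 7.9701% = 1.5176%
β_Ellery = ρ·σ_i/σ_m = 0.191 × 16.01 / 15.03 = 0.2035
E(R_Ellery) = R_f + β × MRP = 1.5176% + 0.2035 × 7.9701% = 3.14%

3.14%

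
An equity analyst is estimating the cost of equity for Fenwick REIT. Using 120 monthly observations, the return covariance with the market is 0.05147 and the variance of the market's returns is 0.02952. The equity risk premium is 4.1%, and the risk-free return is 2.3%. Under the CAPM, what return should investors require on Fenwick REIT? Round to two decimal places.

β = Cov(R_i, R_m) / Var(R_m) = 0.05147 / 0.02952 = 1.7436
E(R) = R_f + β × MRP = 2.3% + 1.7436 × 4.1% = 9.45%

9.45%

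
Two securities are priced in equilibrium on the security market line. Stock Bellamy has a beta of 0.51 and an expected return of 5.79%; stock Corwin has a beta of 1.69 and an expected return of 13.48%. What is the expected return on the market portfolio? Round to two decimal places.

Both satisfy E(R) = R_f + β·MRP, so the slope of the SML is
MRP = (13.48% − 5.79%) / (1.69 − 0.51) = 7.69% / 1.18 = 6.5169%
R_f = E(R_Bellamy) − β_Bellamy·MRP = 5.79% − 0.51 × 6.5169% = 2.4664%
E(R_m) = R_f + MRP = 2.4664% + 6.5169% = 8.98%

8.98%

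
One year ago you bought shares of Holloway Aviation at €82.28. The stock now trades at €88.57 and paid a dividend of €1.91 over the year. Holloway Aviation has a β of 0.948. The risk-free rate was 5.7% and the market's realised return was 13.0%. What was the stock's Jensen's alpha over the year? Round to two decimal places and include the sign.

-2.65%

Realised HPR = (P1 + D1 − P0) / P0 = (88.57 + 1.91 − 82.28) / 82.28 = 8.20 / 82.28 = 9.9660%
MRP = 13.0% − 5.7% = 7.30%
CAPM required = R_f + β·MRP = 5.7% + 0.948 × 7.3% = 12.6204%
α = realised − required = 9.9660% − 12.6204% = -2.65%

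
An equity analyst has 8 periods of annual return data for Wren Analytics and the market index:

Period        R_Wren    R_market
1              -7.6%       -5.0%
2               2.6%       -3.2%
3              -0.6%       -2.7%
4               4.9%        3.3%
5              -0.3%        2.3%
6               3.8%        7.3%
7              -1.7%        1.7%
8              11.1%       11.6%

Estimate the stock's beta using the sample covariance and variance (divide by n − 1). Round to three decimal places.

Mean R_i = (-7.6 + 2.6 − 0.6 + 4.9 − 0.3 + 3.8 − 1.7 + 11.1) / 8 = 1.5250%
Mean R_m = (-5.0 − 3.2 − 2.7 + 3.3 + 2.3 + 7.3 + 1.7 + 11.6) / 8 = 1.9125%
Σ(R_i − R̄_i)(R_m − R̄_m) = 177.0575  ⇒  Cov = 177.0575 / 7 = 25.2939
Σ(R_m − R̄_m)² = 220.1888  ⇒  Var(R_m) = 220.1888 / 7 = 31.4555
β = Cov / Var(R_m) = 25.2939 / 31.4555 = 0.8041

0.804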